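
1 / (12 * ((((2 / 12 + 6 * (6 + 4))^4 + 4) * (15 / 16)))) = 576 / 84917841125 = 0.00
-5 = -5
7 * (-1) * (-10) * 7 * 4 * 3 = 5880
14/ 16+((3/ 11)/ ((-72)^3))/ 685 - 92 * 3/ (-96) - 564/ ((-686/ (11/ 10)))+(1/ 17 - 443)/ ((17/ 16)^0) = -2395857187385927/ 5466414159360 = -438.29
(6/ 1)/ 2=3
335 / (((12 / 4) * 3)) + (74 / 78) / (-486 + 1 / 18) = 38091187 / 1023399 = 37.22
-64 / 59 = -1.08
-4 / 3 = -1.33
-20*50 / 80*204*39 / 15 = -6630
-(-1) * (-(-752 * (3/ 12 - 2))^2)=-1731856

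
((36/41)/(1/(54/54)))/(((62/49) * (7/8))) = 1008/1271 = 0.79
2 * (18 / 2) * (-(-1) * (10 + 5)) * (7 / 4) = 945 / 2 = 472.50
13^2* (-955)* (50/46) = -4034875/23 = -175429.35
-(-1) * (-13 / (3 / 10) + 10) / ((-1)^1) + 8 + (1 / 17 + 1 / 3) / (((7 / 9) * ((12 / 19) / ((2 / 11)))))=162886 / 3927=41.48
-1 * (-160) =160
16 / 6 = 8 / 3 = 2.67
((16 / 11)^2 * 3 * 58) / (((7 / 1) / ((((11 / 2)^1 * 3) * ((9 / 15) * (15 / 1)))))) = 601344 / 77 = 7809.66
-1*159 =-159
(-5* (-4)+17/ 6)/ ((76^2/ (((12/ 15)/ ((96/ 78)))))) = 1781/ 693120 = 0.00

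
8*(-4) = -32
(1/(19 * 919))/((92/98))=0.00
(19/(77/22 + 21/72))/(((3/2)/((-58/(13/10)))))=-149.04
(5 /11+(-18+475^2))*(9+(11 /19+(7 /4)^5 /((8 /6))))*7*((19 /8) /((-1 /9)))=-12105946320363 /16384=-738888325.22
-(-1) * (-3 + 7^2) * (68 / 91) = 3128 / 91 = 34.37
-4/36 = -1/9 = -0.11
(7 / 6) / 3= 7 / 18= 0.39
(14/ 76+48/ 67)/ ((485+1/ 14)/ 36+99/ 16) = 1155672/ 25229587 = 0.05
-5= -5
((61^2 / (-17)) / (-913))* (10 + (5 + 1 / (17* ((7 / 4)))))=6656869 / 1846999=3.60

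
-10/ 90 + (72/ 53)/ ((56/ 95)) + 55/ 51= 185723/ 56763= 3.27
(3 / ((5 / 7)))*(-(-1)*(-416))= -8736 / 5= -1747.20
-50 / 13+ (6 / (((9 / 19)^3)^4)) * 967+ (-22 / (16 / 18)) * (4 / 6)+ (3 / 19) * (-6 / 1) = 2114591230124035873543 / 46506730340538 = 45468499.18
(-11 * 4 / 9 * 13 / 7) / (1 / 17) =-9724 / 63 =-154.35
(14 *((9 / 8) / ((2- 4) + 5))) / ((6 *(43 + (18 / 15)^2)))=175 / 8888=0.02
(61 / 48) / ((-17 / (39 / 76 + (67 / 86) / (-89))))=-8949127 / 237335232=-0.04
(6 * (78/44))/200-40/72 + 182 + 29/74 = 133252261/732600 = 181.89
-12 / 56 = -3 / 14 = -0.21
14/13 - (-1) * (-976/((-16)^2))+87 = 17527/208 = 84.26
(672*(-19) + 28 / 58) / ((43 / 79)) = -29250382 / 1247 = -23456.60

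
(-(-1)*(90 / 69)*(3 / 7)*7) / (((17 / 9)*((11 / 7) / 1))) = 5670 / 4301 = 1.32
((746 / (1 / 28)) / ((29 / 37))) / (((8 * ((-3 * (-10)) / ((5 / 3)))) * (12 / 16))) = 246.76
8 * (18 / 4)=36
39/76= 0.51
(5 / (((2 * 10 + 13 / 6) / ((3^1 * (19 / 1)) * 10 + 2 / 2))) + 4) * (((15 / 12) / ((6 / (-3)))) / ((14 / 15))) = -88.93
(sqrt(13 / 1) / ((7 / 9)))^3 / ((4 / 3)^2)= 56.04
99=99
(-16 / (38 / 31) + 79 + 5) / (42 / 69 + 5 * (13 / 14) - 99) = -434056 / 573553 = -0.76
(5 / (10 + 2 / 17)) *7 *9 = 5355 / 172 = 31.13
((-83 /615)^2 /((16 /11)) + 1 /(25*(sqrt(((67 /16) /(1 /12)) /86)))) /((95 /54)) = 0.04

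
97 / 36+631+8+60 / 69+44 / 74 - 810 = -5111353 / 30636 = -166.84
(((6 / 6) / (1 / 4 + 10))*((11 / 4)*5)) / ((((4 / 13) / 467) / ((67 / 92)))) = 22371635 / 15088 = 1482.74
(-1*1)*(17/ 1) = -17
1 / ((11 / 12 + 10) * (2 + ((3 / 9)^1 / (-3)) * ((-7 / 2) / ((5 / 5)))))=216 / 5633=0.04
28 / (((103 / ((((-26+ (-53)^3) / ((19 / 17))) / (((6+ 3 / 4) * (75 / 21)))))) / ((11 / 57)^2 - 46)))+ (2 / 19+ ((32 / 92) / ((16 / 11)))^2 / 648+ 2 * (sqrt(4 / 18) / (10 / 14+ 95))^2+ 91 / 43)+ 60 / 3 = 50984019201117820942439 / 738098665677381600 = 69074.80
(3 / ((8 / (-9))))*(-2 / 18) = 3 / 8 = 0.38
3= 3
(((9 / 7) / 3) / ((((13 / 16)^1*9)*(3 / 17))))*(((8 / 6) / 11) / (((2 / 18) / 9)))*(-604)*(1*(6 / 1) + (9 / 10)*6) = -112372992 / 5005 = -22452.15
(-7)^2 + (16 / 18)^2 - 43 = 550 / 81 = 6.79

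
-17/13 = -1.31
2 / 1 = 2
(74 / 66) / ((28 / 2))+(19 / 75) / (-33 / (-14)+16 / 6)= 318067 / 2437050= 0.13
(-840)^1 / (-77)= 120 / 11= 10.91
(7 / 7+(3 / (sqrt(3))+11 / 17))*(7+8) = 420 / 17+15*sqrt(3) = 50.69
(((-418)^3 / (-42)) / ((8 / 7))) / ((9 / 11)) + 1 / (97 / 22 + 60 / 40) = 6527470829 / 3510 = 1859678.30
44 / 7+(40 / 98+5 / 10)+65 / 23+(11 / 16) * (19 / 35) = 937049 / 90160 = 10.39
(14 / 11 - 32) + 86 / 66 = -971 / 33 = -29.42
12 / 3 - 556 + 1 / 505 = -278759 / 505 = -552.00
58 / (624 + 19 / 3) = 174 / 1891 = 0.09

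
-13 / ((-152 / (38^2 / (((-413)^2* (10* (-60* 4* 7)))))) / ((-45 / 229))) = 741 / 87495074240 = 0.00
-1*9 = -9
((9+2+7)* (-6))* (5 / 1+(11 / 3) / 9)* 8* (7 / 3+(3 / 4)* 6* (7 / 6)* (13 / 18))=-28616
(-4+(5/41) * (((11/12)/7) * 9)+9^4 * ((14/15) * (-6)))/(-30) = 210918919/172200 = 1224.85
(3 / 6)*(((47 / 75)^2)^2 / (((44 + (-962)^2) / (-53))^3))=-726472268237 / 50163453201742934400000000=-0.00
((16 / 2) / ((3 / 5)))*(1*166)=6640 / 3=2213.33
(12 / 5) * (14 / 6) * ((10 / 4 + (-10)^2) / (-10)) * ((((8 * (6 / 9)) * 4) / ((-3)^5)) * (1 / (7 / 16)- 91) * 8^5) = -1977614336 / 135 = -14648995.08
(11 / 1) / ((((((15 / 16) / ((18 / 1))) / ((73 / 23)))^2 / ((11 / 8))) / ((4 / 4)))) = 742819968 / 13225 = 56167.86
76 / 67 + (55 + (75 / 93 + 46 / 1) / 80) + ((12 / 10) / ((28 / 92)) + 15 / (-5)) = 13413627 / 232624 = 57.66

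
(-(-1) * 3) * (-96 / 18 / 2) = -8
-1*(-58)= 58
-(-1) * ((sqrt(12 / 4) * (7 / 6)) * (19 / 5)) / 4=133 * sqrt(3) / 120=1.92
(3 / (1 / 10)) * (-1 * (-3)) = 90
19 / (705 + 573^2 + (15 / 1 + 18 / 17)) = 323 / 5593851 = 0.00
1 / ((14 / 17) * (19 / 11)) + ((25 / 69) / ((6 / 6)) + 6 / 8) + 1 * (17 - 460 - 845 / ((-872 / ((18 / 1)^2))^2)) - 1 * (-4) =-60386517035 / 109031937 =-553.84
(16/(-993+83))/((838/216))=-864/190645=-0.00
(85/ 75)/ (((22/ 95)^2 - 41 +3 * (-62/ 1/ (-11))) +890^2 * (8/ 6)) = 337535/ 314535751097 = 0.00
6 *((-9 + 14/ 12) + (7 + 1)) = 1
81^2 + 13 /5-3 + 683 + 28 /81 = 2933798 /405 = 7243.95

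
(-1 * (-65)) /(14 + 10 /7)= 455 /108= 4.21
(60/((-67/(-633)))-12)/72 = 1549/201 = 7.71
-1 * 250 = -250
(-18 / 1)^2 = 324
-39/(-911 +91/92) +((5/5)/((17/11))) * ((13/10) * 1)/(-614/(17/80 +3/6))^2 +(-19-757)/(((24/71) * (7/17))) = -1340153225156997437471/240379863795456000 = -5575.15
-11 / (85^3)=-11 / 614125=-0.00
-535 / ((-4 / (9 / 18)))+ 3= 559 / 8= 69.88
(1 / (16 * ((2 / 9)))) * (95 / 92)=855 / 2944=0.29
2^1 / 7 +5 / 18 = 71 / 126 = 0.56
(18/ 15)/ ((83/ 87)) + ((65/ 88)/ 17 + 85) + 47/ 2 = 68169027/ 620840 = 109.80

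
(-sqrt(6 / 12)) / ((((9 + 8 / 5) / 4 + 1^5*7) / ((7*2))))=-140*sqrt(2) / 193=-1.03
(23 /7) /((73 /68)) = 1564 /511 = 3.06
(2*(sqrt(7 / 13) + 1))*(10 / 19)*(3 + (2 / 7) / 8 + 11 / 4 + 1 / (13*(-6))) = 31520*sqrt(91) / 67431 + 31520 / 5187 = 10.54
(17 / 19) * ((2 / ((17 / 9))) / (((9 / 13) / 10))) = 260 / 19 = 13.68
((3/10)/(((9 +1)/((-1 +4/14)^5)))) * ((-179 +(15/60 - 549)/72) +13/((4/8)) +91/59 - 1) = 340008125/380779392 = 0.89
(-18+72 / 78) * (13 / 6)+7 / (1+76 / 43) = -586 / 17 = -34.47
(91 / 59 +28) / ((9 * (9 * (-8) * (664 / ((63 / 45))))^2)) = 343 / 121853030400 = 0.00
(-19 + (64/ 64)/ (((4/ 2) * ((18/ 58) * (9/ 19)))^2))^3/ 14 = -7418868341667875/ 253056864686976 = -29.32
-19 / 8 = -2.38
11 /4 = 2.75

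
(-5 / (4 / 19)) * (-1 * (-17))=-1615 / 4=-403.75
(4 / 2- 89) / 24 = -29 / 8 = -3.62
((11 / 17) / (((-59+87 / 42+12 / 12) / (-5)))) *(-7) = -5390 / 13311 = -0.40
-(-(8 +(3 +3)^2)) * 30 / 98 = 660 / 49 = 13.47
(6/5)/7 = 6/35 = 0.17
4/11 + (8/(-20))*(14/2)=-134/55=-2.44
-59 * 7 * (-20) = 8260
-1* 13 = -13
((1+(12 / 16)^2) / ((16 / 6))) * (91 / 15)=455 / 128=3.55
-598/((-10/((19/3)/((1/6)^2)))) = 68172/5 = 13634.40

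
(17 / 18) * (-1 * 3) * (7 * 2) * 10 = -1190 / 3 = -396.67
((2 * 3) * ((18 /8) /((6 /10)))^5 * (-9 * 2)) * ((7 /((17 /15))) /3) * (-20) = 3588046875 /1088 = 3297837.20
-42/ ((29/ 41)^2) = -70602/ 841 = -83.95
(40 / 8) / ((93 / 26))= 130 / 93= 1.40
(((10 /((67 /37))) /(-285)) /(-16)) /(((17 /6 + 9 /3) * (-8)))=-37 /1425760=-0.00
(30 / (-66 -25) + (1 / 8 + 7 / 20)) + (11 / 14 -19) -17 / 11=-785361 / 40040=-19.61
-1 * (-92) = 92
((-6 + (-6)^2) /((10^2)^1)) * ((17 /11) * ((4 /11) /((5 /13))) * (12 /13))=1224 /3025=0.40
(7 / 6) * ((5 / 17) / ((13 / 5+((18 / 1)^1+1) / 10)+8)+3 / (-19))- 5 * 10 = -486019 / 9690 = -50.16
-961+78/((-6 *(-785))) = -754372/785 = -960.98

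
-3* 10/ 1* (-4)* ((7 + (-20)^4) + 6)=19201560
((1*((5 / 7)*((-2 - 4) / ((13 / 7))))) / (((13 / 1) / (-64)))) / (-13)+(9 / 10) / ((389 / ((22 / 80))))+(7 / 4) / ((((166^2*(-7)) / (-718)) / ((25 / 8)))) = -8034658319957 / 9420106779200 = -0.85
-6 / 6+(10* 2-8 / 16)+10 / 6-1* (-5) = 151 / 6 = 25.17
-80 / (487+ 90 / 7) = -0.16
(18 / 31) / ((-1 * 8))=-9 / 124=-0.07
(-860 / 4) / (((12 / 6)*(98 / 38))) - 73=-11239 / 98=-114.68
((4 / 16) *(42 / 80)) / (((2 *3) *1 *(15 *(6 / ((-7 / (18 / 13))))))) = -637 / 518400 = -0.00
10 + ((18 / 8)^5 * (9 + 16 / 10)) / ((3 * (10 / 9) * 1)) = 9900791 / 51200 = 193.37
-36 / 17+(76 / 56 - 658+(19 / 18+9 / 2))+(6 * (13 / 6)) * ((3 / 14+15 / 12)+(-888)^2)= 43912875667 / 4284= 10250437.83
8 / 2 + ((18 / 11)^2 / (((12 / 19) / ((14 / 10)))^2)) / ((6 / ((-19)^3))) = -363889753 / 24200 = -15036.77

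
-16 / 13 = -1.23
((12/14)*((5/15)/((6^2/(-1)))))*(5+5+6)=-8/63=-0.13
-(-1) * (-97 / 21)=-97 / 21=-4.62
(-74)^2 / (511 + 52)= 5476 / 563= 9.73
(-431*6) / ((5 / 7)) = -18102 / 5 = -3620.40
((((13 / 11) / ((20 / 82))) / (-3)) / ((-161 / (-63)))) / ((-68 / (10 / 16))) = 1599 / 275264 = 0.01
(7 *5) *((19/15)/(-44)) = -133/132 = -1.01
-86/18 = -43/9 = -4.78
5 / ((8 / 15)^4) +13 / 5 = 1318873 / 20480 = 64.40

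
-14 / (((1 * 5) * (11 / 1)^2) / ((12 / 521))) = -0.00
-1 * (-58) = 58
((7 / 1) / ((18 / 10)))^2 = 1225 / 81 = 15.12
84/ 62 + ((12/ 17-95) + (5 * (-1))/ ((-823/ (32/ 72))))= -362776913/ 3903489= -92.94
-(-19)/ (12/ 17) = 323/ 12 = 26.92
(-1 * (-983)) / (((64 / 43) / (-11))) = -464959 / 64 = -7264.98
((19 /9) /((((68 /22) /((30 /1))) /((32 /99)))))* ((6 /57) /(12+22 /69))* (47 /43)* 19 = 657248 /559215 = 1.18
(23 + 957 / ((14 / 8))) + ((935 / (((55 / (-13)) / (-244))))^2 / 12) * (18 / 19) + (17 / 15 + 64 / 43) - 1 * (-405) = 19693144290983 / 85785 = 229563959.79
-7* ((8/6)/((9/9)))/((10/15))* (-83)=1162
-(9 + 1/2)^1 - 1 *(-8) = -3/2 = -1.50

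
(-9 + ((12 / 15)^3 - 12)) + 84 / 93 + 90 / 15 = -52641 / 3875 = -13.58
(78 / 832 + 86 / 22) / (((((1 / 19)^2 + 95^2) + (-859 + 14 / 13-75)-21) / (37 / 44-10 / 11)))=-6612437 / 195549304192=-0.00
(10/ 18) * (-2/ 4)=-5/ 18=-0.28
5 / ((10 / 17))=17 / 2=8.50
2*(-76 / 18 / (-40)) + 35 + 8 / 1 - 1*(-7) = 4519 / 90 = 50.21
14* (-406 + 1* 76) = -4620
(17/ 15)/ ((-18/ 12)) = -34/ 45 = -0.76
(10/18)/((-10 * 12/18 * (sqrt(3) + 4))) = -1/39 + sqrt(3)/156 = -0.01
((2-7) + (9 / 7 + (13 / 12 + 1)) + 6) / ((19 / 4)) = 367 / 399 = 0.92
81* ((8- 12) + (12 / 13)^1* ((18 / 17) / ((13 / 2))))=-895860 / 2873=-311.82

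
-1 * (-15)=15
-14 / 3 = -4.67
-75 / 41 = -1.83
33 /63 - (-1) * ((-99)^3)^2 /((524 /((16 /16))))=19771083143185 /11004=1796717842.89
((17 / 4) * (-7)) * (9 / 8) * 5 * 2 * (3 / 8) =-16065 / 128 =-125.51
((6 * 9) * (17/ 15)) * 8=2448/ 5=489.60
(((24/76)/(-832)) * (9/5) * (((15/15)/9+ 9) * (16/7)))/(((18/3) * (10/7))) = -41/24700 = -0.00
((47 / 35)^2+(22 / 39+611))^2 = 858702496747876 / 2282450625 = 376219.53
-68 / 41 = -1.66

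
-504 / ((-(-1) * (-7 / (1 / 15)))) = 24 / 5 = 4.80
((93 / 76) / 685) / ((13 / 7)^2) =4557 / 8798140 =0.00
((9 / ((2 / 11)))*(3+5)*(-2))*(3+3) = -4752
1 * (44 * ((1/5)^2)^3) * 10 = 88/3125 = 0.03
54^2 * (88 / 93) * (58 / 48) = 103356 / 31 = 3334.06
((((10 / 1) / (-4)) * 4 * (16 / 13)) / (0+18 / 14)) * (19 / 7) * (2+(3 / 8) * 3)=-81.20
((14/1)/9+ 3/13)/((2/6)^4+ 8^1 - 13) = -1881/5252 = -0.36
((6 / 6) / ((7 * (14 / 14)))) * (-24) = -24 / 7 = -3.43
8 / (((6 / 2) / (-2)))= -16 / 3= -5.33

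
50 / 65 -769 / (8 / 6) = -29951 / 52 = -575.98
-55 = -55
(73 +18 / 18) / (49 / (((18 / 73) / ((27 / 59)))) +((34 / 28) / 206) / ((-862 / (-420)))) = 96909919 / 119099082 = 0.81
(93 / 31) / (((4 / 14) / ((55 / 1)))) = 1155 / 2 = 577.50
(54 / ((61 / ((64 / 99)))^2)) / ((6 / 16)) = 65536 / 4052169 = 0.02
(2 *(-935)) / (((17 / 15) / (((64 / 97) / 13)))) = -105600 / 1261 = -83.74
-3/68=-0.04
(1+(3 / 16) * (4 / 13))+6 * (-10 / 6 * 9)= -4625 / 52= -88.94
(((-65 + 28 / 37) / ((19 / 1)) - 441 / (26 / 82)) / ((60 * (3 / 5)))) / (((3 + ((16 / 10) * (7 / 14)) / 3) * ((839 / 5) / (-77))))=876001775 / 161020041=5.44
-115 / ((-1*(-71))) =-115 / 71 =-1.62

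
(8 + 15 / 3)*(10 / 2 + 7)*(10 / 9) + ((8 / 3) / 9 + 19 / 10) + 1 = 47663 / 270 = 176.53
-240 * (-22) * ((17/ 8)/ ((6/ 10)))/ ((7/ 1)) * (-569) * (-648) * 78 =537803323200/ 7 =76829046171.43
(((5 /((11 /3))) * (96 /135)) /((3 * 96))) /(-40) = -1 /11880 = -0.00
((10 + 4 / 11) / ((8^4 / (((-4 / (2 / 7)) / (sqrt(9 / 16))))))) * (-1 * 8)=133 / 352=0.38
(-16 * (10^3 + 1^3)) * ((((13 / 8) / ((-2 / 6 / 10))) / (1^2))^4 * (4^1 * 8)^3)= -2964165684480000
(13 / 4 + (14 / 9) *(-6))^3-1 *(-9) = -373465 / 1728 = -216.13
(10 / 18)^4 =0.10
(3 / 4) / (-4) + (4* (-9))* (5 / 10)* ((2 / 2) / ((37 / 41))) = -11919 / 592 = -20.13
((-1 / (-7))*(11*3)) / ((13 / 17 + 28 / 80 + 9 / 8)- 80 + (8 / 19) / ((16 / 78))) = -426360 / 6847001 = -0.06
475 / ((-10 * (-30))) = 19 / 12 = 1.58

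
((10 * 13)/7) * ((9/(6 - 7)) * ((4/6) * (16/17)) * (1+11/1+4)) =-199680/119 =-1677.98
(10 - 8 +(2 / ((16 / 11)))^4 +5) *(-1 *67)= -2901971 / 4096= -708.49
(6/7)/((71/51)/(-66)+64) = 20196/1507471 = 0.01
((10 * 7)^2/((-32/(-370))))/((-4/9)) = -2039625/16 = -127476.56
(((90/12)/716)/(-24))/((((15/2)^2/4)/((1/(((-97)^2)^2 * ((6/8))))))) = -1/2139310075365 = -0.00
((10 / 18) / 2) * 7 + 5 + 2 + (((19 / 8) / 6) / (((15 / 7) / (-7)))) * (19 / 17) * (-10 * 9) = 170149 / 1224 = 139.01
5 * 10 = 50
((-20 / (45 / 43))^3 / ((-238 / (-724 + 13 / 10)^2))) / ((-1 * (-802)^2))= -102533658326 / 4305446775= -23.81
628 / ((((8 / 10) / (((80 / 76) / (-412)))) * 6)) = -3925 / 11742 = -0.33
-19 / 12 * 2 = -19 / 6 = -3.17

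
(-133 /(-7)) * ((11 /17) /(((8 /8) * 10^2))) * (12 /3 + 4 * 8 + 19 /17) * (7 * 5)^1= 923153 /5780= 159.72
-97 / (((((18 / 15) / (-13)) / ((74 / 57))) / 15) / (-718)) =-837493150 / 57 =-14692862.28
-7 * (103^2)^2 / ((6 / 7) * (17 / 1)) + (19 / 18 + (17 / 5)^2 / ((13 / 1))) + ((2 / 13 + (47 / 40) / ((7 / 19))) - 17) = -150559346127163 / 2784600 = -54068572.19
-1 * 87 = -87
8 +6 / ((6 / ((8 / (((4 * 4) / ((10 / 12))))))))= 101 / 12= 8.42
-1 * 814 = -814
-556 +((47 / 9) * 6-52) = -1730 / 3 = -576.67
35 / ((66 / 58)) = 1015 / 33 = 30.76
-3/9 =-1/3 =-0.33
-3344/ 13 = -257.23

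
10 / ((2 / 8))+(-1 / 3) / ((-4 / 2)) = 241 / 6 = 40.17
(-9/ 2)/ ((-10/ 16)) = 36/ 5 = 7.20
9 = 9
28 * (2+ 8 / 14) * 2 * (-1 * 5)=-720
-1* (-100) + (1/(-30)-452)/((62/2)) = 79439/930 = 85.42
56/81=0.69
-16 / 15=-1.07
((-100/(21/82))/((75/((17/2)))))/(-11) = 2788/693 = 4.02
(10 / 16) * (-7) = -35 / 8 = -4.38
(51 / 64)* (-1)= -51 / 64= -0.80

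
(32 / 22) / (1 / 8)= 128 / 11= 11.64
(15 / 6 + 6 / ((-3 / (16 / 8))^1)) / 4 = -3 / 8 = -0.38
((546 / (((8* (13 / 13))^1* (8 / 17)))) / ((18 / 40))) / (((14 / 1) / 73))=1680.52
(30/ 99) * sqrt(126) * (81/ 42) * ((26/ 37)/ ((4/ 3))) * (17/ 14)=89505 * sqrt(14)/ 79772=4.20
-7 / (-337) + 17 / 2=5743 / 674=8.52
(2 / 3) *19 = 38 / 3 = 12.67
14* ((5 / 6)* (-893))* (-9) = 93765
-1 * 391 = -391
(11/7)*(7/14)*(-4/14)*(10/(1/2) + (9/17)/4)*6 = -27.12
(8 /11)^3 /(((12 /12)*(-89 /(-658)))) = 336896 /118459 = 2.84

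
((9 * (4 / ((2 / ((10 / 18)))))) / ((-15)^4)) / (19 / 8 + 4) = 16 / 516375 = 0.00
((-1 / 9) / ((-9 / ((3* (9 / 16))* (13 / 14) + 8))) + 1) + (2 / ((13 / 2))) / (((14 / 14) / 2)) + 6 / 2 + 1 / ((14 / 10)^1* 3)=1172659 / 235872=4.97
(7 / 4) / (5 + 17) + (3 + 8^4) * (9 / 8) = 50726 / 11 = 4611.45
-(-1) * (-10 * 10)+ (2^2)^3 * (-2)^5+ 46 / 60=-64417 / 30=-2147.23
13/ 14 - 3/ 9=25/ 42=0.60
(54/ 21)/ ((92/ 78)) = 351/ 161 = 2.18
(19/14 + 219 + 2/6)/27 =9269/1134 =8.17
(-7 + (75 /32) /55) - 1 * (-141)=47183 /352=134.04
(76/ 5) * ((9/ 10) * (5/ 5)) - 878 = -21608/ 25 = -864.32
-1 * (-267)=267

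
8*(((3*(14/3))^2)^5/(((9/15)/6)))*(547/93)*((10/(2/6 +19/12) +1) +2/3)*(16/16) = 6012447258331136000/6417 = 936956094488255.57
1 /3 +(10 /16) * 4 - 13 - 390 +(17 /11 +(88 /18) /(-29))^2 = -6565607929 /16485282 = -398.27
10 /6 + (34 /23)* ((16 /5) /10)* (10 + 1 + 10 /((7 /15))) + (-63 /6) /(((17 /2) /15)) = -312556 /205275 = -1.52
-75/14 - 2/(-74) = -2761/518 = -5.33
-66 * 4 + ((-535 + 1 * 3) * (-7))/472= -30221/118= -256.11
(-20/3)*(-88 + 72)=320/3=106.67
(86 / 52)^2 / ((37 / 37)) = 1849 / 676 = 2.74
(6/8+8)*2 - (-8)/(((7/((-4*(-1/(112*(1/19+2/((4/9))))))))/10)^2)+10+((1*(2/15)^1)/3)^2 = 8004222328607/291031092450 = 27.50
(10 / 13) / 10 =1 / 13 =0.08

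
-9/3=-3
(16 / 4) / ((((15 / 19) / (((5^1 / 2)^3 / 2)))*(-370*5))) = -19 / 888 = -0.02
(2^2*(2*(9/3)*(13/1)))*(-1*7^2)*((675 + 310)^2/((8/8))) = -14832799800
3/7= 0.43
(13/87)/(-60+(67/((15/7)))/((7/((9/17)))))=-1105/426213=-0.00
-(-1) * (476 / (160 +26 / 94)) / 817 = 22372 / 6154461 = 0.00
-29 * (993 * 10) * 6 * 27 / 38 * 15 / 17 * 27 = -9446855850 / 323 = -29247231.73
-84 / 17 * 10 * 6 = -5040 / 17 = -296.47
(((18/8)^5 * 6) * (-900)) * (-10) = 199290375/64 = 3113912.11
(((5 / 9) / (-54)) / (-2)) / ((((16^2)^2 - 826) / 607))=607 / 12579624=0.00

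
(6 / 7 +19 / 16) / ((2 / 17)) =3893 / 224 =17.38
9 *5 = 45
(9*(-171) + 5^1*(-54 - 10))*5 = -9295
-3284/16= -821/4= -205.25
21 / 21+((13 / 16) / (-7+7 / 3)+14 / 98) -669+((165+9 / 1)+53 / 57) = -899417 / 1824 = -493.10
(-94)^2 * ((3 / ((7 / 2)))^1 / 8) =946.71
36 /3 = 12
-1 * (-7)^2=-49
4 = 4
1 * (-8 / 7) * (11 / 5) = -88 / 35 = -2.51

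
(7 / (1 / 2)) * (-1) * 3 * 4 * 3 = -504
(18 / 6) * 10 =30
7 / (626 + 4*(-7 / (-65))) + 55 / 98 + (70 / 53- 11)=-481500123 / 52872323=-9.11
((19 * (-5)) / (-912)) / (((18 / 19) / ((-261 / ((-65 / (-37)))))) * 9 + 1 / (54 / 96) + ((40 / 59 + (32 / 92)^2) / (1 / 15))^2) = 297892760754405 / 415645647020875232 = 0.00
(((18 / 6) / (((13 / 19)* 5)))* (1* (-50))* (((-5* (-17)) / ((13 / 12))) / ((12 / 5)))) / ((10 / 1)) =-24225 / 169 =-143.34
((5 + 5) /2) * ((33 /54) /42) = 0.07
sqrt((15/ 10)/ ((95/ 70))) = sqrt(399)/ 19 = 1.05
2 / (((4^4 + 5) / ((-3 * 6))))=-4 / 29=-0.14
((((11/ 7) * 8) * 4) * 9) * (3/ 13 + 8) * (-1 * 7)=-338976/ 13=-26075.08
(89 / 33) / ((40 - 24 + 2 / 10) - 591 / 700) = 62300 / 354717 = 0.18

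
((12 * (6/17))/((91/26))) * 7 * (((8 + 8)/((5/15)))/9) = 768/17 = 45.18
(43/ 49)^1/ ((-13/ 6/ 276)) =-71208/ 637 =-111.79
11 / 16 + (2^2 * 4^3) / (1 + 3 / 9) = 3083 / 16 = 192.69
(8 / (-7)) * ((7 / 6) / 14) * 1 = -2 / 21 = -0.10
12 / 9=4 / 3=1.33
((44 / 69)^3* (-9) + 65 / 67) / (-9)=3334763 / 22010103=0.15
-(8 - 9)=1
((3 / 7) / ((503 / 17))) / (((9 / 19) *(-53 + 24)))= -0.00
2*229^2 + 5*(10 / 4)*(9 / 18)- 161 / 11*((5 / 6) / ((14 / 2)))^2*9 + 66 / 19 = 306907721 / 2926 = 104889.86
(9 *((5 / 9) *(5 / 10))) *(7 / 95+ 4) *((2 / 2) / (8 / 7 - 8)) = -1.49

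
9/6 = 3/2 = 1.50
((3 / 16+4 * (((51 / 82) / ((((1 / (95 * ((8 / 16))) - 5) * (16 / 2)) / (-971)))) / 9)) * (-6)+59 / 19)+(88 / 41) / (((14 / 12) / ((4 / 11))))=-37.78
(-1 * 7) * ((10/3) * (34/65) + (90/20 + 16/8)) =-57.71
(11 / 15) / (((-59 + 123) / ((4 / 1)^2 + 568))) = 803 / 120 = 6.69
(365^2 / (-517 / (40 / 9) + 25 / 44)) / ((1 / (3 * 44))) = -7737708000 / 50933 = -151919.35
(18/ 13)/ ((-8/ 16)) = -36/ 13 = -2.77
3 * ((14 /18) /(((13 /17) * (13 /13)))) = 119 /39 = 3.05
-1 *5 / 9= -5 / 9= -0.56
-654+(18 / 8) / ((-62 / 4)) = -40557 / 62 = -654.15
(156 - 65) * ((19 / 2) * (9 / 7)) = 2223 / 2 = 1111.50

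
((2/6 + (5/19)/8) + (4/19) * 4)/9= 29/216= 0.13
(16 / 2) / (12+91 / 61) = 488 / 823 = 0.59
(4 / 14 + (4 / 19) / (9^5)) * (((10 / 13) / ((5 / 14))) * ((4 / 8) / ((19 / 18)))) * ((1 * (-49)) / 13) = -439802440 / 400280049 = -1.10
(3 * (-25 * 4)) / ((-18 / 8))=400 / 3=133.33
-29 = -29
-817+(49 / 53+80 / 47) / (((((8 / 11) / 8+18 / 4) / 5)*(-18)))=-205589832 / 251591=-817.16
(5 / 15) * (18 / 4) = 3 / 2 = 1.50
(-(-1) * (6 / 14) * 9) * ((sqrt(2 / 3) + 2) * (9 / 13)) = 81 * sqrt(6) / 91 + 486 / 91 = 7.52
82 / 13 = 6.31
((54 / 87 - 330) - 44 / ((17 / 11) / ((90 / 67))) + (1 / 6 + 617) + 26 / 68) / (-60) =-24765881 / 5945580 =-4.17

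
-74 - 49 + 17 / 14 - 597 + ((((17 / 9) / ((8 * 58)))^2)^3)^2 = -141521804326331906617491381673575023789366111417 / 196890118311502205370652821567137775020408832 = -718.79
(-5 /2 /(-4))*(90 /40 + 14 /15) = 191 /96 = 1.99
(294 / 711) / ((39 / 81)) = 882 / 1027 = 0.86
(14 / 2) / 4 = 7 / 4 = 1.75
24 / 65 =0.37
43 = 43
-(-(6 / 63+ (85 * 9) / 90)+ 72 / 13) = 1669 / 546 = 3.06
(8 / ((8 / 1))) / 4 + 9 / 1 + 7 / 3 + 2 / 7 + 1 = 1081 / 84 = 12.87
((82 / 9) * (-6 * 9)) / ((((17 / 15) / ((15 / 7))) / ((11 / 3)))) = -405900 / 119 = -3410.92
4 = 4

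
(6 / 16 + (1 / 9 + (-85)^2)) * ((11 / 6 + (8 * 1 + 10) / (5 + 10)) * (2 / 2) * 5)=47341385 / 432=109586.54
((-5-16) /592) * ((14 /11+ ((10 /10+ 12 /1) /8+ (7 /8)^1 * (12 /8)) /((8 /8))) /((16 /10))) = -77805 /833536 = -0.09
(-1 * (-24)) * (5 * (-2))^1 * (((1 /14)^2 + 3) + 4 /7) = -42060 /49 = -858.37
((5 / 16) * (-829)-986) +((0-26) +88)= -18929 / 16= -1183.06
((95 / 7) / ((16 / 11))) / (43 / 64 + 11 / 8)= 4180 / 917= 4.56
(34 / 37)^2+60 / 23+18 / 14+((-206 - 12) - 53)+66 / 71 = -4152184566 / 15649039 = -265.33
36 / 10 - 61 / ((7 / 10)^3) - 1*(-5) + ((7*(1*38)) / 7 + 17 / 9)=-1996574 / 15435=-129.35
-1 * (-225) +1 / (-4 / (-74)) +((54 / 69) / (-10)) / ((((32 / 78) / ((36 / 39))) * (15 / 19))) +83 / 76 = 2669732 / 10925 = 244.37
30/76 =15/38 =0.39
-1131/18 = -377/6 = -62.83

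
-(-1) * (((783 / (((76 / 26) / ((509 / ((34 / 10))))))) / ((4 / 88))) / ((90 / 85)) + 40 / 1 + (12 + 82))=31667437 / 38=833353.61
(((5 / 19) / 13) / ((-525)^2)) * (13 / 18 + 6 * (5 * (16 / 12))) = 733 / 245085750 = 0.00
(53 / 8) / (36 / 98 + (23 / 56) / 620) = 1610140 / 89441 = 18.00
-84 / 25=-3.36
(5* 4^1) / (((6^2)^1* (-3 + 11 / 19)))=-95 / 414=-0.23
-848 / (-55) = 848 / 55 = 15.42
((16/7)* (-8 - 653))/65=-10576/455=-23.24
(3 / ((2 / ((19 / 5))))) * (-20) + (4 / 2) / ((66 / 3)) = -1253 / 11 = -113.91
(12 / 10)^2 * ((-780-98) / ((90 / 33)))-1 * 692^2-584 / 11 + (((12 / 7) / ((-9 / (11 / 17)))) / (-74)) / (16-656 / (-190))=-479380.67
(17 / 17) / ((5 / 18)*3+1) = 6 / 11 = 0.55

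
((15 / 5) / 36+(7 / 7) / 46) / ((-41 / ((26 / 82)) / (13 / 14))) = -0.00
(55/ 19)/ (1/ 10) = 550/ 19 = 28.95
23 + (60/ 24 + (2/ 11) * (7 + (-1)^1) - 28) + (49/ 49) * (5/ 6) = -19/ 33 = -0.58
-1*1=-1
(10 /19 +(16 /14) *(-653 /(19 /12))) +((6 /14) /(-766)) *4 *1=-23982808 /50939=-470.81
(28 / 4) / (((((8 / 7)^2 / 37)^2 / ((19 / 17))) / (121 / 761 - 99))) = -16441409077093 / 26494976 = -620548.18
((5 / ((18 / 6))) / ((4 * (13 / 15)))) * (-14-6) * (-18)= 2250 / 13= 173.08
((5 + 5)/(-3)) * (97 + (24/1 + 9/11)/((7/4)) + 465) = -63380/33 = -1920.61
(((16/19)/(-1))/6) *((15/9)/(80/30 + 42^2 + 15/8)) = -64/483873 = -0.00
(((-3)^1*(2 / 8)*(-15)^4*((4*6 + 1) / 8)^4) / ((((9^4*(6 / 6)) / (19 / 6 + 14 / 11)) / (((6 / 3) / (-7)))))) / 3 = 71533203125 / 306561024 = 233.34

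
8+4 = 12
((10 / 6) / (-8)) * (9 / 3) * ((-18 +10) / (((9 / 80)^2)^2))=204800000 / 6561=31214.75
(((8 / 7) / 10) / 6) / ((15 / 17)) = 34 / 1575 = 0.02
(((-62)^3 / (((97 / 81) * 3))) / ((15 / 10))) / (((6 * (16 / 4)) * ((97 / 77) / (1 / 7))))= -1966206 / 9409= -208.97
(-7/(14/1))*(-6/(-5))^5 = -1.24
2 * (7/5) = 14/5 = 2.80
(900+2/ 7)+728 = 11398/ 7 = 1628.29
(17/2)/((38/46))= 391/38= 10.29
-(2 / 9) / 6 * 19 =-19 / 27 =-0.70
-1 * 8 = -8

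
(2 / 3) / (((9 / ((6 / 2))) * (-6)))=-0.04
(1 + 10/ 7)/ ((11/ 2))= 34/ 77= 0.44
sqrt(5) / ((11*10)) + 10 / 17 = sqrt(5) / 110 + 10 / 17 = 0.61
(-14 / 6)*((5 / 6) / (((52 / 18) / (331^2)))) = -3834635 / 52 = -73742.98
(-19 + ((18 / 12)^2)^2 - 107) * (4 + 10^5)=-48376935 / 4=-12094233.75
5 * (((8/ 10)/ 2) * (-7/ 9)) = -14/ 9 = -1.56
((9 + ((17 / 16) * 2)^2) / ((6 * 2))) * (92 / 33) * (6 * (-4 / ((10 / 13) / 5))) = -258635 / 528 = -489.84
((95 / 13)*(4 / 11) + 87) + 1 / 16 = 205279 / 2288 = 89.72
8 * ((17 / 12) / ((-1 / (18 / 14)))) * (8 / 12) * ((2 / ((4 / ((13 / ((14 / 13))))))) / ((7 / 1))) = -2873 / 343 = -8.38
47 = 47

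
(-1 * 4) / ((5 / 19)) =-15.20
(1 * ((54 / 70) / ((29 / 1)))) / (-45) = -3 / 5075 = -0.00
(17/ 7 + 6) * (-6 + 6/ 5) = -40.46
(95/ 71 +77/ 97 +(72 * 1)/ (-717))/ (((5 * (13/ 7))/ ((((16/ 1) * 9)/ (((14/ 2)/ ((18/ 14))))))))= 866689632/ 149785363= 5.79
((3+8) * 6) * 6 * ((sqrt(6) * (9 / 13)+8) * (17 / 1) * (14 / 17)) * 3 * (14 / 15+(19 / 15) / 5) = 4440744 * sqrt(6) / 325+3947328 / 25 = 191362.53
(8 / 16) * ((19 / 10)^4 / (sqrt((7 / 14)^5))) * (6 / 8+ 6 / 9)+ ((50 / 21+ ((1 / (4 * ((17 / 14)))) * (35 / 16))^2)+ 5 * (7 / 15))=10186063 / 2071552+ 2215457 * sqrt(2) / 60000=57.14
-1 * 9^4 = -6561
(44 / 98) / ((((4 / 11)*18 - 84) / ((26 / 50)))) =-0.00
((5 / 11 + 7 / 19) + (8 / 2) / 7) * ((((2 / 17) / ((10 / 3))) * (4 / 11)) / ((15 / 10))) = 192 / 16093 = 0.01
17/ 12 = 1.42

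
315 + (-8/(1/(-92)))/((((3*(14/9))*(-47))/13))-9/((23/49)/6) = 156.33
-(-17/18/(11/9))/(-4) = -17/88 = -0.19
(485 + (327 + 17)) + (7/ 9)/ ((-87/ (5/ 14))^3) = 1925931626011/ 2323198584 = 829.00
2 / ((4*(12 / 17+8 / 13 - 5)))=-221 / 1626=-0.14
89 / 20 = 4.45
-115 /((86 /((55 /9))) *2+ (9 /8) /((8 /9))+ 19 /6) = -1214400 /344021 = -3.53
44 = 44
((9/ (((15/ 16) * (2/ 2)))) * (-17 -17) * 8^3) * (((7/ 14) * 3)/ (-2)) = 626688/ 5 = 125337.60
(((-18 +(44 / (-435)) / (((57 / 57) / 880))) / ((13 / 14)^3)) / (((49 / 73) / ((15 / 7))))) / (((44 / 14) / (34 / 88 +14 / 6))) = -8539550950 / 23127819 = -369.23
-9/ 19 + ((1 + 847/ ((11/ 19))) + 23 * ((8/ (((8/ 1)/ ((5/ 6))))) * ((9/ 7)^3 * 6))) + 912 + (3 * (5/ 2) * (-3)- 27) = 33503157/ 13034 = 2570.44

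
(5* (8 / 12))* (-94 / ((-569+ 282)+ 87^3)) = -235 / 493662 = -0.00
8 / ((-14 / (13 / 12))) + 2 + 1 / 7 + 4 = 116 / 21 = 5.52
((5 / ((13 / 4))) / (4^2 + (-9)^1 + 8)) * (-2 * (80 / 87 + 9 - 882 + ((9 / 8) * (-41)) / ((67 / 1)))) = 40698959 / 227331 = 179.03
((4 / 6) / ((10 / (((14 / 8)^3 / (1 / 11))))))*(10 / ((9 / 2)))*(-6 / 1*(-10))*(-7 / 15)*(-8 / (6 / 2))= 52822 / 81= 652.12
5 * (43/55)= 43/11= 3.91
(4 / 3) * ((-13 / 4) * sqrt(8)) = -26 * sqrt(2) / 3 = -12.26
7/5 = 1.40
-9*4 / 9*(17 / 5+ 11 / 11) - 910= -4638 / 5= -927.60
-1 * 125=-125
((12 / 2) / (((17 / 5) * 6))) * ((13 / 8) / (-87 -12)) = -65 / 13464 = -0.00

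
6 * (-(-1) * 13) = 78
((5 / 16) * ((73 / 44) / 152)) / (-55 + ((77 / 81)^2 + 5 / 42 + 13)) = -16763355 / 201385150208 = -0.00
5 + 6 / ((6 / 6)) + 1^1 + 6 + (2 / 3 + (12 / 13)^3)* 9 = 68280 / 2197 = 31.08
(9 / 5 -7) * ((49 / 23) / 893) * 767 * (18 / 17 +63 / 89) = -2611943334 / 155377535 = -16.81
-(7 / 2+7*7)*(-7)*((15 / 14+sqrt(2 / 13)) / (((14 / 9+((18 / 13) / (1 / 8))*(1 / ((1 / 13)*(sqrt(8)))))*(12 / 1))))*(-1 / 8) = -382725*sqrt(2) / 6712192 - 178605*sqrt(13) / 21814624+15435*sqrt(26) / 87258496+33075 / 13424384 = -0.11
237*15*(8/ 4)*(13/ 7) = 92430/ 7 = 13204.29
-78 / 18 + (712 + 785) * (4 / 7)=17873 / 21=851.10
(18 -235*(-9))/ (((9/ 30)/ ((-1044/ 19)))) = -7422840/ 19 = -390675.79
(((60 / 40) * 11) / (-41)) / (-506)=3 / 3772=0.00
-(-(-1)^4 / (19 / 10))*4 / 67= 0.03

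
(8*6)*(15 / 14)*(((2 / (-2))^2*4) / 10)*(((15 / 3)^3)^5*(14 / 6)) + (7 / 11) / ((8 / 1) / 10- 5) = 48339843749995 / 33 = 1464843749999.85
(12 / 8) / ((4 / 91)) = 273 / 8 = 34.12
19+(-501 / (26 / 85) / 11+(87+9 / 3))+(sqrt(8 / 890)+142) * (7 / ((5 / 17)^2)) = 4046 * sqrt(445) / 11125+81872801 / 7150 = 11458.41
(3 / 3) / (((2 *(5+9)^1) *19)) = 1 / 532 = 0.00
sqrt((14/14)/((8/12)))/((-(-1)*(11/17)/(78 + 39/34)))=2691*sqrt(6)/44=149.81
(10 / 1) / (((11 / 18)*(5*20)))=9 / 55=0.16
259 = 259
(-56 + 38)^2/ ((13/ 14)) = 4536/ 13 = 348.92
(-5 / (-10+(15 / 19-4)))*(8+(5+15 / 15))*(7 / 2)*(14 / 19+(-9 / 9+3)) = 12740 / 251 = 50.76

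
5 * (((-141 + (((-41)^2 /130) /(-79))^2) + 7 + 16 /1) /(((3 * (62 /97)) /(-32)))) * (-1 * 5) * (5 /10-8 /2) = 172266.26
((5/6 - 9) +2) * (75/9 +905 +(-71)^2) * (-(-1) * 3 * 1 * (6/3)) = -660931/3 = -220310.33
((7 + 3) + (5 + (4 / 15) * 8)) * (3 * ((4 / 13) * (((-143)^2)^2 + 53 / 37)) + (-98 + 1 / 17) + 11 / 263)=6613384896.51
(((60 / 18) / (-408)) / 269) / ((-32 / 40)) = 25 / 658512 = 0.00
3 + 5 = 8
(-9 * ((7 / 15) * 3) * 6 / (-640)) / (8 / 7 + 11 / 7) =1323 / 30400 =0.04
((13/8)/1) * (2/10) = 13/40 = 0.32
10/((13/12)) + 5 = 185/13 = 14.23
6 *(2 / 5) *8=96 / 5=19.20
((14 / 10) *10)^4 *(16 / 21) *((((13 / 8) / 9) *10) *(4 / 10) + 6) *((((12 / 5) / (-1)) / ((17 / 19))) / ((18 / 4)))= -807482368 / 6885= -117281.39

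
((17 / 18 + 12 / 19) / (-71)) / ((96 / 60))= -2695 / 194256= -0.01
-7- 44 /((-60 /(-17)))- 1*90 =-1642 /15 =-109.47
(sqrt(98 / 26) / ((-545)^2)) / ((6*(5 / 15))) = 7*sqrt(13) / 7722650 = 0.00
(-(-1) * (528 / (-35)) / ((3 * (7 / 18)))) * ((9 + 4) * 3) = -504.29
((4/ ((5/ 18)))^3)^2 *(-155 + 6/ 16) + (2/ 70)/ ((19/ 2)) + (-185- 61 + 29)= -2865011704555323/ 2078125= -1378652248.81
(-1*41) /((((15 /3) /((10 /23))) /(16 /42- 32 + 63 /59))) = 3103946 /28497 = 108.92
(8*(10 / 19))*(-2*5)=-800 / 19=-42.11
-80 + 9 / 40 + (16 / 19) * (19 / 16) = -3151 / 40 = -78.78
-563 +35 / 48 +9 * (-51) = -49021 / 48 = -1021.27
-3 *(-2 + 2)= 0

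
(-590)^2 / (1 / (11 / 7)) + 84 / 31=547017.00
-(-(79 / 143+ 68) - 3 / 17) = 167080 / 2431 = 68.73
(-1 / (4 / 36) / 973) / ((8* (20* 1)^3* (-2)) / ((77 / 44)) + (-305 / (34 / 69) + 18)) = 0.00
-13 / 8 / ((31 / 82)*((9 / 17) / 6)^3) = -5237258 / 837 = -6257.18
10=10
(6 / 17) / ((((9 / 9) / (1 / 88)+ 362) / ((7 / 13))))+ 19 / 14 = 315023 / 232050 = 1.36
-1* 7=-7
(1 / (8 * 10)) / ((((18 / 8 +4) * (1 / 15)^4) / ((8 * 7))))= 5670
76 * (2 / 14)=76 / 7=10.86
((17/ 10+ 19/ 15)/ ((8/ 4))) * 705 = 4183/ 4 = 1045.75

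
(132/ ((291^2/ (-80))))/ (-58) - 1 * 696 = -569732008/ 818583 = -696.00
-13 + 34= 21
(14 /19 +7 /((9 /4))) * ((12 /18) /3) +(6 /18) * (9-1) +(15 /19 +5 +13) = 34337 /1539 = 22.31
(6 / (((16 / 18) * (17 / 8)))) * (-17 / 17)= -54 / 17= -3.18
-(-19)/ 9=19/ 9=2.11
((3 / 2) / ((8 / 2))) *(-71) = -213 / 8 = -26.62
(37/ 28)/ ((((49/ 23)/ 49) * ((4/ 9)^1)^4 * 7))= 5583411/ 50176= 111.28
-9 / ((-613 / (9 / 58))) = 81 / 35554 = 0.00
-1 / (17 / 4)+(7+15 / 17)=7.65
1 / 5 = 0.20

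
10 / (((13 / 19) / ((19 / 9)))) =30.85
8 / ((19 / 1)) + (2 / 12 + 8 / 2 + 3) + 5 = 1435 / 114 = 12.59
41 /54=0.76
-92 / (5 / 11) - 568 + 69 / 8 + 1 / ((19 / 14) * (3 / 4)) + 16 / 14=-12124009 / 15960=-759.65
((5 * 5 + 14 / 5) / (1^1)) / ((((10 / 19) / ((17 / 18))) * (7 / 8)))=57.01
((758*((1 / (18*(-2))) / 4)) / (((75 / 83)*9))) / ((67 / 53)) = -1667221 / 3256200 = -0.51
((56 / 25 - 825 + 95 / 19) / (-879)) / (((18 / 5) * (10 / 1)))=5111 / 197775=0.03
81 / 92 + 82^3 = 50725937 / 92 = 551368.88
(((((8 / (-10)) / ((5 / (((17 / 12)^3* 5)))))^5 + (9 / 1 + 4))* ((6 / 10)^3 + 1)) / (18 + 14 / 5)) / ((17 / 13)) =-42772468859659300067 / 19982861844480000000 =-2.14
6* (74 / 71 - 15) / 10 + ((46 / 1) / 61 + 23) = 333042 / 21655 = 15.38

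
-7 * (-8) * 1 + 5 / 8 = 453 / 8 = 56.62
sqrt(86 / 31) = sqrt(2666) / 31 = 1.67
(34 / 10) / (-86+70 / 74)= -629 / 15735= -0.04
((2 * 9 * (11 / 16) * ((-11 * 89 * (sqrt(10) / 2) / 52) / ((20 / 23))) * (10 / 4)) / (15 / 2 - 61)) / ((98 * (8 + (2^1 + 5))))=743061 * sqrt(10) / 174487040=0.01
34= 34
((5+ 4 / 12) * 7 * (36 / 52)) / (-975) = -112 / 4225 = -0.03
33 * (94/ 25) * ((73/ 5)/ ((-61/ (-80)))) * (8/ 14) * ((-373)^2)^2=280530415407352704/ 10675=26279195822702.83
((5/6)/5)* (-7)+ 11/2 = 13/3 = 4.33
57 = 57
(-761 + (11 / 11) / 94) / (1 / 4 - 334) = 143066 / 62745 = 2.28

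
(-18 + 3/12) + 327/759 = -17527/1012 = -17.32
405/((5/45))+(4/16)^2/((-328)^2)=6274298881/1721344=3645.00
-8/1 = -8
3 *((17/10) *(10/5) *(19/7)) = 969/35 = 27.69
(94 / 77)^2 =8836 / 5929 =1.49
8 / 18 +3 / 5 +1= 92 / 45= 2.04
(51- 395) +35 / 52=-17853 / 52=-343.33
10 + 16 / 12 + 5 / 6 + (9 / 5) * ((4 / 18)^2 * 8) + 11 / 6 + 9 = 1067 / 45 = 23.71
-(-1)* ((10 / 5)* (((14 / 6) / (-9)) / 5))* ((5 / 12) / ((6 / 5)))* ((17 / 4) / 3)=-595 / 11664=-0.05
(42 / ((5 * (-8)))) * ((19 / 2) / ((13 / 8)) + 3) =-483 / 52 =-9.29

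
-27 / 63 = -3 / 7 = -0.43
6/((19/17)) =5.37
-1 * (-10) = 10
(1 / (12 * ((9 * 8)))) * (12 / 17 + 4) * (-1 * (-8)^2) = -160 / 459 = -0.35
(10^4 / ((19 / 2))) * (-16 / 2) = -160000 / 19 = -8421.05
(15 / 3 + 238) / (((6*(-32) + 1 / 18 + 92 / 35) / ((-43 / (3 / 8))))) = 17554320 / 119269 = 147.18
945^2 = 893025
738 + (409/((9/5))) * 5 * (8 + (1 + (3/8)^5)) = 359511659/32768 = 10971.43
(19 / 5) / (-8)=-19 / 40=-0.48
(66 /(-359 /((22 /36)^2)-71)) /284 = -3993 /17736794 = -0.00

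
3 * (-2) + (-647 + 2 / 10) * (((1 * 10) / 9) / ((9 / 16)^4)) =-141413714 / 19683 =-7184.56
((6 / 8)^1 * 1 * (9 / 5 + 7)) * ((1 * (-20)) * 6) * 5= -3960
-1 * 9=-9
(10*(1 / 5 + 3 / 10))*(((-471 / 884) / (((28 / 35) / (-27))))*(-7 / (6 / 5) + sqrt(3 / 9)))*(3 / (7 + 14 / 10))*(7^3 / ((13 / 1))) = -908735625 / 183872 + 25963875*sqrt(3) / 91936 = -4453.07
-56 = -56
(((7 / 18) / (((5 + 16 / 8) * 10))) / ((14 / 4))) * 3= 1 / 210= 0.00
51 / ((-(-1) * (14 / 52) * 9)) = 442 / 21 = 21.05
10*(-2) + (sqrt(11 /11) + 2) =-17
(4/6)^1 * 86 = 172/3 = 57.33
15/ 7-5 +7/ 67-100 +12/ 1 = -42563/ 469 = -90.75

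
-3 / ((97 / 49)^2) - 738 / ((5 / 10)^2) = -2952.77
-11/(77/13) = -13/7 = -1.86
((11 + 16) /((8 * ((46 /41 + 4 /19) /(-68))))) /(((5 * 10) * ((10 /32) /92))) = -21930408 /21625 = -1014.12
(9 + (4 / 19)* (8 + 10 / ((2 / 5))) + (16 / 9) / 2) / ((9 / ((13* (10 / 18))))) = 187135 / 13851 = 13.51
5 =5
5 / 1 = 5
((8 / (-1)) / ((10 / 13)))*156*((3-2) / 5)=-8112 / 25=-324.48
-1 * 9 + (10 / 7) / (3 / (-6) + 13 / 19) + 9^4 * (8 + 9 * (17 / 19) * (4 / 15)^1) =309909601 / 4655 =66575.64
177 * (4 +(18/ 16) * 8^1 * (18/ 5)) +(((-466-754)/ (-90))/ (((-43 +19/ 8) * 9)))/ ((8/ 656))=169526678/ 26325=6439.76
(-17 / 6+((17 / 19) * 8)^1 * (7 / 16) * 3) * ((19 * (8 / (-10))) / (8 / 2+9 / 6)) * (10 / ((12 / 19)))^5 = -26308551875 / 1458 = -18044274.26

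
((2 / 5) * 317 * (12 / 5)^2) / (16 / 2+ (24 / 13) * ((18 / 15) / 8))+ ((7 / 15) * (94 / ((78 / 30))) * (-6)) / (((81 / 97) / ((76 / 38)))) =-1092043928 / 7081425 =-154.21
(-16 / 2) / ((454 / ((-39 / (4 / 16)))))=624 / 227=2.75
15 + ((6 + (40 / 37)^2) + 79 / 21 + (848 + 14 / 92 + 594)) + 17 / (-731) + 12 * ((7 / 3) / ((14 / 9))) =84505552555 / 56865522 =1486.06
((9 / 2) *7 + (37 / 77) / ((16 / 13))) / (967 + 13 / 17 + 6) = 667913 / 20394528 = 0.03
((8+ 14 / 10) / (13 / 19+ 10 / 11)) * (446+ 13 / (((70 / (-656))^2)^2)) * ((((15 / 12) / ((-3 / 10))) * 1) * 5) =-12378918.18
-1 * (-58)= 58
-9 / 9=-1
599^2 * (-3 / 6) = -358801 / 2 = -179400.50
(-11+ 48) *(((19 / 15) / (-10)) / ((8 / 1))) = -0.59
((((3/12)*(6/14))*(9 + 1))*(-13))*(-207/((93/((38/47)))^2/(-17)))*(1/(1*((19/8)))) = -23178480/14859943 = -1.56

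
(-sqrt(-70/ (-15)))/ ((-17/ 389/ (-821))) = -319369 * sqrt(42)/ 51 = -40583.29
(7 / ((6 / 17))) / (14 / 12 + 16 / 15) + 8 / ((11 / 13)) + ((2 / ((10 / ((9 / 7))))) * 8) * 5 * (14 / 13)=281797 / 9581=29.41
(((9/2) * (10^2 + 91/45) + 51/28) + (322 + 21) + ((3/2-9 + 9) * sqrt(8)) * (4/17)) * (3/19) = 36 * sqrt(2)/323 + 337647/2660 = 127.09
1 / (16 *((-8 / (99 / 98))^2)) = 9801 / 9834496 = 0.00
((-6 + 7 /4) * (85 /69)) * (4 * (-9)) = 4335 /23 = 188.48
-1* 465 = -465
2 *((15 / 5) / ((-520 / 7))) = -21 / 260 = -0.08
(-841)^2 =707281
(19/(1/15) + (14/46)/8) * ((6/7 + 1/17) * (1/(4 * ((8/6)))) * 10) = 85750845/175168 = 489.53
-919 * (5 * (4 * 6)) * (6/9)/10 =-7352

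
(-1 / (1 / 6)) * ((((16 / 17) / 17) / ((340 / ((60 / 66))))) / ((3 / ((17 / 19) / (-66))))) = 0.00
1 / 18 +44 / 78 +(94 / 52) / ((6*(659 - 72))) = 0.62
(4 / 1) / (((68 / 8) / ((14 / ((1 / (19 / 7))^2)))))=5776 / 119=48.54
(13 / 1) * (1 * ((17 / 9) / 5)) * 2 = 442 / 45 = 9.82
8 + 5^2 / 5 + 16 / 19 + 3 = 16.84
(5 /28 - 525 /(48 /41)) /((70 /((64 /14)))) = -10041 /343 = -29.27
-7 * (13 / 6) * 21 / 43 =-637 / 86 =-7.41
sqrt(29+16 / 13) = sqrt(5109) / 13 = 5.50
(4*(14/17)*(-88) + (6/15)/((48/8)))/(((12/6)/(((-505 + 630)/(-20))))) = 369515/408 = 905.67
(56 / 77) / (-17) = -8 / 187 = -0.04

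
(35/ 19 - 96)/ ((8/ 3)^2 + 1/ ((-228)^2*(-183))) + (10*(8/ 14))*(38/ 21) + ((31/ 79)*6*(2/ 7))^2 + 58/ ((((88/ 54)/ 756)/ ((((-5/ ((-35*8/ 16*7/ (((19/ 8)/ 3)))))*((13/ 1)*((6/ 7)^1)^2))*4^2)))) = 90702936760433294576/ 682688275513167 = 132861.42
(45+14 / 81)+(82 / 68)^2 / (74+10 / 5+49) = 528861661 / 11704500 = 45.18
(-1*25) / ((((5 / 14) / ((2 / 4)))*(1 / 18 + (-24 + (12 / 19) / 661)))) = 7912170 / 5412713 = 1.46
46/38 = 23/19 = 1.21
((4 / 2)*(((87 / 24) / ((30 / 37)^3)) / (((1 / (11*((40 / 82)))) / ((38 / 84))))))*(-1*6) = -307007833 / 1549800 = -198.10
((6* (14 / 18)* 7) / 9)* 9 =98 / 3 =32.67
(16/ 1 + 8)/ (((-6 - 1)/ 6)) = -144/ 7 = -20.57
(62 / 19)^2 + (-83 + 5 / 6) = -71.52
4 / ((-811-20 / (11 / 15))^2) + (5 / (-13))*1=-425127913 / 1105348933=-0.38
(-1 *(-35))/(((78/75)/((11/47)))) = 9625/1222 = 7.88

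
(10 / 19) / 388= 5 / 3686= 0.00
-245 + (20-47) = -272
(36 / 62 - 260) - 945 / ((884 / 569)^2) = -15769047647 / 24225136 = -650.94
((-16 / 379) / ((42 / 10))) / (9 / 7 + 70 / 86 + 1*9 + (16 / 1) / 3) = -0.00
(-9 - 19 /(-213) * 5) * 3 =-25.66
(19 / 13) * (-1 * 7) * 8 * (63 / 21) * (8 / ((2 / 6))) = -76608 / 13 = -5892.92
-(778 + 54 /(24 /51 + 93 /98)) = -1929934 /2365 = -816.04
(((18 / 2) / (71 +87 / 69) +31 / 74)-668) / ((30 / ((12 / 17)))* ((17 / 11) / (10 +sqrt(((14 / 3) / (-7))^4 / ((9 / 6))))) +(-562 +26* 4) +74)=3369534154193944 / 1905352107603067-869871295920* sqrt(6) / 1905352107603067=1.77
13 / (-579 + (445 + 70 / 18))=-117 / 1171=-0.10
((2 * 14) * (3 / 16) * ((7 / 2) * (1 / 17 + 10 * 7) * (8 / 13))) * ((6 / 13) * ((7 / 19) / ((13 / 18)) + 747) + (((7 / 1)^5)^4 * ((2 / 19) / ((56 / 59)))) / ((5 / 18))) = 179090719892075118900923829 / 7096310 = 25237161270022746878.44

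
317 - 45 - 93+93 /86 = 15487 /86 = 180.08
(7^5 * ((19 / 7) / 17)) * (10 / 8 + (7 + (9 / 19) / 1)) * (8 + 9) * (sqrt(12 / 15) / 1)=1591863 * sqrt(5) / 10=355951.39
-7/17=-0.41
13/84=0.15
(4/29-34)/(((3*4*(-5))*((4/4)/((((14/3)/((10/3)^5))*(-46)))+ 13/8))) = -8537508/4417715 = -1.93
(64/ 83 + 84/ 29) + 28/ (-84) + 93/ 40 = 1634633/ 288840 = 5.66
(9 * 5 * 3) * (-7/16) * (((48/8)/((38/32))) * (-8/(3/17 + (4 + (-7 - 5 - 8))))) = -771120/5111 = -150.87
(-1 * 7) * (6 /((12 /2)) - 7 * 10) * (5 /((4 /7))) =16905 /4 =4226.25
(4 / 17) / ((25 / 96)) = 384 / 425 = 0.90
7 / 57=0.12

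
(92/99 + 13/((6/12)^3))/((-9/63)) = -72716/99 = -734.51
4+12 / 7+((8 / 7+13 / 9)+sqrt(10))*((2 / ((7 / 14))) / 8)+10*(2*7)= sqrt(10) / 2+18523 / 126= 148.59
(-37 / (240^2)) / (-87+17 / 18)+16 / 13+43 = 2850160481 / 64438400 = 44.23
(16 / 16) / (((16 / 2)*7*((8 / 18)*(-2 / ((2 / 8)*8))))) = -0.04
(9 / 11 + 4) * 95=5035 / 11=457.73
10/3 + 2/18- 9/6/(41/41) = 35/18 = 1.94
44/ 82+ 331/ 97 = 15705/ 3977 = 3.95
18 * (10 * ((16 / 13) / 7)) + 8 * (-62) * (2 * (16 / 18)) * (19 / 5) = -13591744 / 4095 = -3319.11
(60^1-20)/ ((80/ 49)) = 24.50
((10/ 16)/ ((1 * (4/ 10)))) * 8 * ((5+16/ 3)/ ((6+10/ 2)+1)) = 775/ 72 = 10.76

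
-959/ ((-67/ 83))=79597/ 67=1188.01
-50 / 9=-5.56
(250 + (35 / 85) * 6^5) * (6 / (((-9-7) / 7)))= -616161 / 68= -9061.19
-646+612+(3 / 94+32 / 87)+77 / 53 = -32.15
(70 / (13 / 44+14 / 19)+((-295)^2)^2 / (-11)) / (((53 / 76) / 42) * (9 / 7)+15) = -48678645443238440 / 1062067347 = -45833859.39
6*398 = 2388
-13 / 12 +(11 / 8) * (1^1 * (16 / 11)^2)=241 / 132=1.83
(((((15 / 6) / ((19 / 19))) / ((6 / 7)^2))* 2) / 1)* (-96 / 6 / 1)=-980 / 9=-108.89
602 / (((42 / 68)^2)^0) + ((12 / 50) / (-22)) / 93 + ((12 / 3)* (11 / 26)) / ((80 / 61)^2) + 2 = 8582058207 / 14185600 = 604.98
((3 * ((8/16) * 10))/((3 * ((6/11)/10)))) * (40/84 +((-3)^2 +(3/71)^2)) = 275920700/317583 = 868.81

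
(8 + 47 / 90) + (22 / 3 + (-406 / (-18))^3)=83769857 / 7290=11491.06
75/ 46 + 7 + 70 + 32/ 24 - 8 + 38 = 15175/ 138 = 109.96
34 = 34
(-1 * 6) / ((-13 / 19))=114 / 13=8.77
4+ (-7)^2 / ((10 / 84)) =2078 / 5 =415.60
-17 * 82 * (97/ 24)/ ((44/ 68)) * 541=-621799973/ 132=-4710605.86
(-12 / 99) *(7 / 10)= -14 / 165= -0.08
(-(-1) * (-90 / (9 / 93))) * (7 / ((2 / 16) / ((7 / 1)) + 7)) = -121520 / 131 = -927.63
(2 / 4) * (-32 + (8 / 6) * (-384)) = -272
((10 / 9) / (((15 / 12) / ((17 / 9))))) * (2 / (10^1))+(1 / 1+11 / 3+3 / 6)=5.50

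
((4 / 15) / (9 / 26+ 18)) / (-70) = -0.00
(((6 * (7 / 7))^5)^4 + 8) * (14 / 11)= 51186218160881776 / 11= 4653292560080161.45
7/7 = 1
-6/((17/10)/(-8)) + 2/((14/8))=3496/119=29.38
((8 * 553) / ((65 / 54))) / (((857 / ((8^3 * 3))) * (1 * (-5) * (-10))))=131.75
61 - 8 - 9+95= 139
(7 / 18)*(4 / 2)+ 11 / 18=1.39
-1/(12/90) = -15/2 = -7.50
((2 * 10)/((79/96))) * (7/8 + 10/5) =5520/79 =69.87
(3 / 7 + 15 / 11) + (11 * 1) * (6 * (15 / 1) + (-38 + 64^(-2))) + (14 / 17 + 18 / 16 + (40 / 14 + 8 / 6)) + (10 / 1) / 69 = 71534318505 / 123318272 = 580.08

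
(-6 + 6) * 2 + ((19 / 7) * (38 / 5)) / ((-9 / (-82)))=59204 / 315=187.95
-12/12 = -1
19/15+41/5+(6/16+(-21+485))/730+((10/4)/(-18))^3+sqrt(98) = 7 * sqrt(2)+171999347/17029440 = 20.00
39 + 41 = 80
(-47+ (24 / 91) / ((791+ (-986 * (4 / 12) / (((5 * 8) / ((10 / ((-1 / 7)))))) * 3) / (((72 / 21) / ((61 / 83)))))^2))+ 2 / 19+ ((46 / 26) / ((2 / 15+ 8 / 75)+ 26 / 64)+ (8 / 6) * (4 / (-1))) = -2838809408156056248343 / 57360830239182108639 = -49.49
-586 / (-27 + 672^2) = -586 / 451557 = -0.00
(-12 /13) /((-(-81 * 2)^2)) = 1 /28431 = 0.00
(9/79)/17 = 9/1343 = 0.01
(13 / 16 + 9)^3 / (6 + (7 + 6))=3869893 / 77824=49.73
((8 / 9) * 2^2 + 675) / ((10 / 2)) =6107 / 45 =135.71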